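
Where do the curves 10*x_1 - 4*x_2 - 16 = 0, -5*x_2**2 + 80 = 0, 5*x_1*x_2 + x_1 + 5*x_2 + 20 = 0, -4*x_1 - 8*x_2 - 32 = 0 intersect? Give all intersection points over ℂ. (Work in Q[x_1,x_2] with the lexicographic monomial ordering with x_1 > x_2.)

{(0, -4)}

Compute a lex Gröbner basis by Buchberger's algorithm.
f_1 = 10*x_1 - 4*x_2 - 16, LT = x_1.
f_2 = -5*x_2**2 + 80, LT = x_2**2.
f_3 = 5*x_1*x_2 + x_1 + 5*x_2 + 20, LT = x_1*x_2.
f_4 = -4*x_1 - 8*x_2 - 32, LT = x_1.

S(f_1,f_3): lcm = x_1*x_2. S = -1/5*x_1 - 2/5*x_2**2 - 13/5*x_2 - 4.
  reduce S modulo (f_1, f_2, f_3, f_4):
  remainder -67/25*x_2 - 268/25 ≠ 0; add h_5 = -67/25*x_2 - 268/25 to the basis.

The other S-polynomials (S(f_1,f_2), S(f_1,f_4), S(f_2,f_3), S(f_2,f_4), S(f_3,f_4), S(f_1,h_5), S(f_2,h_5), S(f_3,h_5), S(f_4,h_5)) all reduce to 0 modulo the current basis, so we have a Gröbner basis.
Inter-reduce: drop elements whose leading term is divisible by another's, tail-reduce, and make monic.
Reduced Gröbner basis: {x_1, x_2 + 4}.

The lex basis is triangular: the last element involves only x_2. Solving x_2 + 4 = 0 gives x_2 ∈ {-4}; substituting each value into the earlier elements determines the remaining variables.
  x_2 = -4: the earlier basis element becomes x_1 = 0, giving x_1 = 0 — point (0, -4).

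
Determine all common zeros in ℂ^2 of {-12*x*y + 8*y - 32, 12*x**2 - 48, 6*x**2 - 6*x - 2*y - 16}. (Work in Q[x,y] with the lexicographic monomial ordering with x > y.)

Compute a lex Gröbner basis by Buchberger's algorithm.
f_1 = -12*x*y + 8*y - 32, LT = x*y.
f_2 = 12*x**2 - 48, LT = x**2.
f_3 = 6*x**2 - 6*x - 2*y - 16, LT = x**2.

S(f_1,f_2): lcm = x**2*y. S = -2/3*x*y + 8/3*x + 4*y.
  leading term x*y: subtract (1/18)·f_1 from -2/3*x*y + 8/3*x + 4*y → 8/3*x + 32/9*y + 16/9
  leading term x: no divisor's leading term divides it; move 8/3*x to the remainder.
  leading term y: no divisor's leading term divides it; move 32/9*y to the remainder.
  leading term 1: no divisor's leading term divides it; move 16/9 to the remainder.
  remainder 8/3*x + 32/9*y + 16/9 ≠ 0; add h_4 = 8/3*x + 32/9*y + 16/9 to the basis.

S(f_1,f_3): lcm = x**2*y. S = 1/3*x*y + 8/3*x + 1/3*y**2 + 8/3*y.
  leading term x*y: subtract (-1/36)·f_1 from 1/3*x*y + 8/3*x + 1/3*y**2 + 8/3*y → 8/3*x + 1/3*y**2 + 26/9*y - 8/9
  leading term x: subtract (1)·h_4 from 8/3*x + 1/3*y**2 + 26/9*y - 8/9 → 1/3*y**2 - 2/3*y - 8/3
  leading term y**2: no divisor's leading term divides it; move 1/3*y**2 to the remainder.
  leading term y: no divisor's leading term divides it; move -2/3*y to the remainder.
  leading term 1: no divisor's leading term divides it; move -8/3 to the remainder.
  remainder 1/3*y**2 - 2/3*y - 8/3 ≠ 0; add h_5 = 1/3*y**2 - 2/3*y - 8/3 to the basis.

S(f_2,f_3): lcm = x**2. S = x + 1/3*y - 4/3.
  leading term x: subtract (3/8)·h_4 from x + 1/3*y - 4/3 → -y - 2
  leading term y: no divisor's leading term divides it; move -y to the remainder.
  leading term 1: no divisor's leading term divides it; move -2 to the remainder.
  remainder -y - 2 ≠ 0; add h_6 = -y - 2 to the basis.

S(f_1,h_4): lcm = x*y. S = -4/3*y**2 - 4/3*y + 8/3.
  leading term y**2: subtract (-4)·h_5 from -4/3*y**2 - 4/3*y + 8/3 → -4*y - 8
  leading term y: subtract (4)·h_6 from -4*y - 8 → 0
  remainder 0.

S(f_2,h_4): lcm = x**2. S = -4/3*x*y - 2/3*x - 4.
  leading term x*y: subtract (1/9)·f_1 from -4/3*x*y - 2/3*x - 4 → -2/3*x - 8/9*y - 4/9
  leading term x: subtract (-1/4)·h_4 from -2/3*x - 8/9*y - 4/9 → 0
  remainder 0.

S(f_3,h_4): lcm = x**2. S = -4/3*x*y - 5/3*x - 1/3*y - 8/3.
  leading term x*y: subtract (1/9)·f_1 from -4/3*x*y - 5/3*x - 1/3*y - 8/3 → -5/3*x - 11/9*y + 8/9
  leading term x: subtract (-5/8)·h_4 from -5/3*x - 11/9*y + 8/9 → y + 2
  leading term y: subtract (-1)·h_6 from y + 2 → 0
  remainder 0.

S(f_1,h_5): lcm = x*y**2. S = 2*x*y + 8*x - 2/3*y**2 + 8/3*y.
  leading term x*y: subtract (-1/6)·f_1 from 2*x*y + 8*x - 2/3*y**2 + 8/3*y → 8*x - 2/3*y**2 + 4*y - 16/3
  leading term x: subtract (3)·h_4 from 8*x - 2/3*y**2 + 4*y - 16/3 → -2/3*y**2 - 20/3*y - 32/3
  leading term y**2: subtract (-2)·h_5 from -2/3*y**2 - 20/3*y - 32/3 → -8*y - 16
  leading term y: subtract (8)·h_6 from -8*y - 16 → 0
  remainder 0.

S(f_2,h_5): leading monomials are coprime, so the S-polynomial reduces to 0 (Buchberger's first criterion).
S(f_3,h_5): leading monomials are coprime, so the S-polynomial reduces to 0 (Buchberger's first criterion).
S(h_4,h_5): leading monomials are coprime, so the S-polynomial reduces to 0 (Buchberger's first criterion).
S(f_1,h_6): lcm = x*y. S = -2*x - 2/3*y + 8/3.
  leading term x: subtract (-3/4)·h_4 from -2*x - 2/3*y + 8/3 → 2*y + 4
  leading term y: subtract (-2)·h_6 from 2*y + 4 → 0
  remainder 0.

S(f_2,h_6): leading monomials are coprime, so the S-polynomial reduces to 0 (Buchberger's first criterion).
S(f_3,h_6): leading monomials are coprime, so the S-polynomial reduces to 0 (Buchberger's first criterion).
S(h_4,h_6): leading monomials are coprime, so the S-polynomial reduces to 0 (Buchberger's first criterion).
S(h_5,h_6): lcm = y**2. S = -4*y - 8.
  leading term y: subtract (4)·h_6 from -4*y - 8 → 0
  remainder 0.

Every S-polynomial of the final basis reduces to 0, so we have a Gröbner basis.
Inter-reduce: drop elements whose leading term is divisible by another's, tail-reduce, and make monic.
Reduced Gröbner basis: {x - 2, y + 2}.

Since the basis is lex-ordered, y + 2 is univariate in y. Its roots are {-2}. Back-substituting each root into the other basis elements fixes the other coordinates.
  y = -2: the earlier basis element becomes x - 2 = 0, giving x = 2 — point (2, -2).
Check: every point annihilates each of the original generators.

{(2, -2)}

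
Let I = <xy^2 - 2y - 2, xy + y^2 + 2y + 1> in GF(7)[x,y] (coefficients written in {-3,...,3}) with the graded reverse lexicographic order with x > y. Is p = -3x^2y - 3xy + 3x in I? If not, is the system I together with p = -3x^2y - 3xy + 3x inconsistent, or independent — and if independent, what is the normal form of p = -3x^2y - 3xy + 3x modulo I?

-3x^2y - 3xy + 3x lies in I (it reduces to 0).

First compute the reduced Gröbner basis of I by Buchberger's algorithm.
f_1 = xy^2 - 2y - 2, LT = xy^2.
f_2 = xy + y^2 + 2y + 1, LT = xy.

S(f_1,f_2): lcm = xy^2. S = -y^3 - 2y^2 - 3y - 2.
  reduce S modulo (f_1, f_2):
  remainder -y^3 - 2y^2 - 3y - 2 ≠ 0; add h_3 = -y^3 - 2y^2 - 3y - 2 to the basis.

S(f_1,h_3): lcm = xy^3. S = -2xy^2 - 3xy - 2y^2 - 2x - 2y.
  reduce S modulo (f_1, f_2, h_3):
  remainder y^2 - 2x - 1 ≠ 0; add h_4 = y^2 - 2x - 1 to the basis.

S(f_1,h_4): lcm = xy^2. S = 2x^2 + x - 2y - 2.
  reduce S modulo (f_1, f_2, h_3, h_4):
  remainder 2x^2 + x - 2y - 2 ≠ 0; add h_5 = 2x^2 + x - 2y - 2 to the basis.

The other S-polynomials (S(f_2,h_3), S(f_2,h_4), S(h_3,h_4), S(f_1,h_5), S(f_2,h_5), S(h_3,h_5), S(h_4,h_5)) all reduce to 0 modulo the current basis, so we have a Gröbner basis.
Inter-reduce: drop elements whose leading term is divisible by another's, tail-reduce, and make monic.
Reduced Gröbner basis: {x^2 - 3x - y - 1, xy + 2x + 2y + 2, y^2 - 2x - 1}.
Label its elements g_1 = x^2 - 3x - y - 1, g_2 = xy + 2x + 2y + 2, g_3 = y^2 - 2x - 1.

Reduce p = -3x^2y - 3xy + 3x modulo G:
  leading term x^2y: subtract (-3y)·g_1 from -3x^2y - 3xy + 3x → 2xy - 3y^2 + 3x - 3y
  leading term xy: subtract (2)·g_2 from 2xy - 3y^2 + 3x - 3y → -3y^2 - x + 3
  leading term y^2: subtract (-3)·g_3 from -3y^2 - x + 3 → 0
  normal form = 0.
Since the normal form is 0, p ∈ I.

Ideal membership is decidable via reduction modulo a Gröbner basis.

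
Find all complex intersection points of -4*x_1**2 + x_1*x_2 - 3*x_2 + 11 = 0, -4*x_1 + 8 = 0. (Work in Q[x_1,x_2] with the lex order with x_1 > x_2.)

Compute a lex Gröbner basis by Buchberger's algorithm.
f_1 = -4*x_1**2 + x_1*x_2 - 3*x_2 + 11, LT = x_1**2.
f_2 = -4*x_1 + 8, LT = x_1.

S(f_1,f_2): lcm = x_1**2. S = -1/4*x_1*x_2 + 2*x_1 + 3/4*x_2 - 11/4.
  reduce S modulo (f_1, f_2):
  remainder 1/4*x_2 + 5/4 ≠ 0; add h_3 = 1/4*x_2 + 5/4 to the basis.

The other S-polynomials (S(f_1,h_3), S(f_2,h_3)) all reduce to 0 modulo the current basis, so we have a Gröbner basis.
Inter-reduce: drop elements whose leading term is divisible by another's, tail-reduce, and make monic.
Reduced Gröbner basis: {x_1 - 2, x_2 + 5}.

Elimination: the polynomial x_2 + 5 lies in the elimination ideal for x_2, so x_2 ∈ {-5}. For each such x_2, the remaining basis elements (now univariate) give the rest of the solution.
  x_2 = -5: the earlier basis element becomes x_1 - 2 = 0, giving x_1 = 2 — point (2, -5).

{(2, -5)}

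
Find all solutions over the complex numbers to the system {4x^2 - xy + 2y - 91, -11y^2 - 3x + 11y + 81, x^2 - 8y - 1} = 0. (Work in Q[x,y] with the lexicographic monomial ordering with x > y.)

{(5, 3)}

Compute a lex Gröbner basis by Buchberger's algorithm.
f_1 = 4x^2 - xy + 2y - 91, LT = x^2.
f_2 = -3x - 11y^2 + 11y + 81, LT = x.
f_3 = x^2 - 8y - 1, LT = x^2.

S(f_1,f_2): lcm = x^2. S = -11/3xy^2 + 41/12xy + 27x + 1/2y - 91/4.
  leading term xy^2: subtract (11/9y^2)·f_2 from -11/3xy^2 + 41/12xy + 27x + 1/2y - 91/4 → 41/12xy + 27x + 121/9y^4 - 121/9y^3 - 99y^2 + 1/2y - 91/4
  leading term xy: subtract (-41/36y)·f_2 from 41/12xy + 27x + 121/9y^4 - 121/9y^3 - 99y^2 + 1/2y - 91/4 → 27x + 121/9y^4 - 935/36y^3 - 3113/36y^2 + 371/4y - 91/4
  leading term x: subtract (-9)·f_2 from 27x + 121/9y^4 - 935/36y^3 - 3113/36y^2 + 371/4y - 91/4 → 121/9y^4 - 935/36y^3 - 6677/36y^2 + 767/4y + 2825/4
  leading term y^4: no divisor's leading term divides it; move 121/9y^4 to the remainder.
  leading term y^3: no divisor's leading term divides it; move -935/36y^3 to the remainder.
  leading term y^2: no divisor's leading term divides it; move -6677/36y^2 to the remainder.
  leading term y: no divisor's leading term divides it; move 767/4y to the remainder.
  leading term 1: no divisor's leading term divides it; move 2825/4 to the remainder.
  remainder 121/9y^4 - 935/36y^3 - 6677/36y^2 + 767/4y + 2825/4 ≠ 0; add h_4 = 121/9y^4 - 935/36y^3 - 6677/36y^2 + 767/4y + 2825/4 to the basis.

S(f_1,f_3): lcm = x^2. S = -1/4xy + 17/2y - 87/4.
  leading term xy: subtract (1/12y)·f_2 from -1/4xy + 17/2y - 87/4 → 11/12y^3 - 11/12y^2 + 7/4y - 87/4
  leading term y^3: no divisor's leading term divides it; move 11/12y^3 to the remainder.
  leading term y^2: no divisor's leading term divides it; move -11/12y^2 to the remainder.
  leading term y: no divisor's leading term divides it; move 7/4y to the remainder.
  leading term 1: no divisor's leading term divides it; move -87/4 to the remainder.
  remainder 11/12y^3 - 11/12y^2 + 7/4y - 87/4 ≠ 0; add h_5 = 11/12y^3 - 11/12y^2 + 7/4y - 87/4 to the basis.

S(h_4,h_5): lcm = y^4. S = -41/44y^3 - 691/44y^2 + 18387/484y + 25425/484.
  leading term y^3: subtract (-123/121)·h_5 from -41/44y^3 - 691/44y^2 + 18387/484y + 25425/484 → -183/11y^2 + 4812/121y + 3681/121
  leading term y^2: no divisor's leading term divides it; move -183/11y^2 to the remainder.
  leading term y: no divisor's leading term divides it; move 4812/121y to the remainder.
  leading term 1: no divisor's leading term divides it; move 3681/121 to the remainder.
  remainder -183/11y^2 + 4812/121y + 3681/121 ≠ 0; add h_6 = -183/11y^2 + 4812/121y + 3681/121 to the basis.

S(h_4,h_6): lcm = y^4. S = 1231/2684y^3 - 32119/2684y^2 + 6903/484y + 25425/484.
  leading term y^3: subtract (3693/7381)·h_5 from 1231/2684y^3 - 32119/2684y^2 + 6903/484y + 25425/484 → -702/61y^2 + 98808/7381y + 468054/7381
  leading term y^2: subtract (2574/3721)·h_6 from -702/61y^2 + 98808/7381y + 468054/7381 → -6358800/450241y + 19076400/450241
  leading term y: no divisor's leading term divides it; move -6358800/450241y to the remainder.
  leading term 1: no divisor's leading term divides it; move 19076400/450241 to the remainder.
  remainder -6358800/450241y + 19076400/450241 ≠ 0; add h_7 = -6358800/450241y + 19076400/450241 to the basis.

The other S-polynomials (S(f_2,f_3), S(f_1,h_4), S(f_2,h_4), S(f_3,h_4), S(f_1,h_5), S(f_2,h_5), S(f_3,h_5), S(f_1,h_6), S(f_2,h_6), S(f_3,h_6), S(h_5,h_6), S(f_1,h_7), S(f_2,h_7), S(f_3,h_7), S(h_4,h_7), S(h_5,h_7), S(h_6,h_7)) all reduce to 0 modulo the current basis, so we have a Gröbner basis.
Inter-reduce: drop elements whose leading term is divisible by another's, tail-reduce, and make monic.
Reduced Gröbner basis: {x - 5, y - 3}.

A lex Gröbner basis eliminates variables successively. Here y - 3 depends only on y, with roots {3}; lifting each root through the earlier basis elements recovers the full solutions.
  y = 3: the earlier basis element becomes x - 5 = 0, giving x = 5 — point (5, 3).
Check: every point annihilates each of the original generators.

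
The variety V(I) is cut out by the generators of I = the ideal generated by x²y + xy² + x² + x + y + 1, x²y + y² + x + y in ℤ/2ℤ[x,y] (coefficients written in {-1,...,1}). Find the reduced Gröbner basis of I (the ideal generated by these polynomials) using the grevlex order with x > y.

Buchberger's algorithm terminates because the ascending chain of leading-term ideals stabilizes.

f_1 = x²y + xy² + x² + x + y + 1, LT = x²y.
f_2 = x²y + y² + x + y, LT = x²y.

S(f_1,f_2): lcm = x²y. S = xy² + x² + y² + 1.
  leading term xy²: no divisor's leading term divides it; move xy² to the remainder.
  leading term x²: no divisor's leading term divides it; move x² to the remainder.
  leading term y²: no divisor's leading term divides it; move y² to the remainder.
  leading term 1: no divisor's leading term divides it; move 1 to the remainder.
  remainder xy² + x² + y² + 1 ≠ 0; add g_3 = xy² + x² + y² + 1 to the basis.

S(f_1,g_3): lcm = x²y². S = xy³ + x³ + x²y + xy² + xy + y² + x + y.
  leading term xy³: subtract (y)·g_3 from xy³ + x³ + x²y + xy² + xy + y² + x + y → x³ + xy² + y³ + xy + y² + x
  leading term x³: no divisor's leading term divides it; move x³ to the remainder.
  leading term xy²: subtract (1)·g_3 from xy² + y³ + xy + y² + x → y³ + x² + xy + x + 1
  leading term y³: no divisor's leading term divides it; move y³ to the remainder.
  leading term x²: no divisor's leading term divides it; move x² to the remainder.
  leading term xy: no divisor's leading term divides it; move xy to the remainder.
  leading term x: no divisor's leading term divides it; move x to the remainder.
  leading term 1: no divisor's leading term divides it; move 1 to the remainder.
  remainder x³ + y³ + x² + xy + x + 1 ≠ 0; add g_4 = x³ + y³ + x² + xy + x + 1 to the basis.

S(f_1,g_4): lcm = x³y. S = x²y² + y⁴ + x³ + x²y + xy² + x² + x + y.
  leading term x²y²: subtract (y)·f_1 from x²y² + y⁴ + x³ + x²y + xy² + x² + x + y → xy³ + y⁴ + x³ + xy² + x² + xy + y² + x
  leading term xy³: subtract (y)·g_3 from xy³ + y⁴ + x³ + xy² + x² + xy + y² + x → y⁴ + x³ + x²y + xy² + y³ + x² + xy + y² + x + y
  leading term y⁴: no divisor's leading term divides it; move y⁴ to the remainder.
  leading term x³: subtract (1)·g_4 from x³ + x²y + xy² + y³ + x² + xy + y² + x + y → x²y + xy² + y² + y + 1
  leading term x²y: subtract (1)·f_1 from x²y + xy² + y² + y + 1 → x² + y² + x
  leading term x²: no divisor's leading term divides it; move x² to the remainder.
  leading term y²: no divisor's leading term divides it; move y² to the remainder.
  leading term x: no divisor's leading term divides it; move x to the remainder.
  remainder y⁴ + x² + y² + x ≠ 0; add g_5 = y⁴ + x² + y² + x to the basis.

The other S-polynomials (S(f_2,g_3), S(f_2,g_4), S(g_3,g_4), S(f_1,g_5), S(f_2,g_5), S(g_3,g_5), S(g_4,g_5)) all reduce to 0 modulo the current basis, so we have a Gröbner basis.
Inter-reduce: drop elements whose leading term is divisible by another's, tail-reduce, and make monic.

G = {y⁴ + x² + y² + x, x³ + y³ + x² + xy + x + 1, x²y + y² + x + y, xy² + x² + y² + 1}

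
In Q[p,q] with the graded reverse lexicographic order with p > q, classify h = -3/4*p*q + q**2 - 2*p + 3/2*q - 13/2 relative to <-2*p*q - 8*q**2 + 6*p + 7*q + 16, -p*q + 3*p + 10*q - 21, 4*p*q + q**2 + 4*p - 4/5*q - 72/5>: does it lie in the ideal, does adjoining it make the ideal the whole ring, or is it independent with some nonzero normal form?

First compute the reduced Gröbner basis of I by Buchberger's algorithm.
f_1 = -2*p*q - 8*q**2 + 6*p + 7*q + 16, LT = p*q.
f_2 = -p*q + 3*p + 10*q - 21, LT = p*q.
f_3 = 4*p*q + q**2 + 4*p - 4/5*q - 72/5, LT = p*q.

S(f_1,f_2): lcm = p*q. S = 4*q**2 + 13/2*q - 29.
  reduce S modulo (f_1, f_2, f_3):
  remainder 4*q**2 + 13/2*q - 29 ≠ 0; add k_4 = 4*q**2 + 13/2*q - 29 to the basis.

S(f_1,f_3): lcm = p*q. S = 15/4*q**2 - 4*p - 33/10*q - 22/5.
  reduce S modulo (f_1, f_2, f_3, k_4):
  remainder -4*p - 1503/160*q + 1823/80 ≠ 0; add k_5 = -4*p - 1503/160*q + 1823/80 to the basis.

S(f_1,k_4): lcm = p*q**2. S = 4*q**3 - 37/8*p*q - 7/2*q**2 + 29/4*p - 8*q.
  reduce S modulo (f_1, f_2, f_3, k_4, k_5):
  remainder 33579/5120*q - 33579/2560 ≠ 0; add k_6 = 33579/5120*q - 33579/2560 to the basis.

The other S-polynomials (S(f_2,f_3), S(f_2,k_4), S(f_3,k_4), S(f_1,k_5), S(f_2,k_5), S(f_3,k_5), S(k_4,k_5), S(f_1,k_6), S(f_2,k_6), S(f_3,k_6), S(k_4,k_6), S(k_5,k_6)) all reduce to 0 modulo the current basis, so we have a Gröbner basis.
Inter-reduce: drop elements whose leading term is divisible by another's, tail-reduce, and make monic.
Reduced Gröbner basis: {p - 1, q - 2}.
Label its elements g_1 = p - 1, g_2 = q - 2.

Reduce h = -3/4*p*q + q**2 - 2*p + 3/2*q - 13/2 modulo G:
  leading term p*q: subtract (-3/4*q)·g_1 from -3/4*p*q + q**2 - 2*p + 3/2*q - 13/2 → q**2 - 2*p + 3/4*q - 13/2
  leading term q**2: subtract (q)·g_2 from q**2 - 2*p + 3/4*q - 13/2 → -2*p + 11/4*q - 13/2
  leading term p: subtract (-2)·g_1 from -2*p + 11/4*q - 13/2 → 11/4*q - 17/2
  leading term q: subtract (11/4)·g_2 from 11/4*q - 17/2 → -3
  leading term 1: no divisor's leading term divides it; move -3 to the remainder.
  normal form = -3.
The normal form is nonzero, so h ∉ I. Since h minus its normal form lies in I, I + (h) = I + (r) where r = -3; decide whether this ideal is the whole ring.
Here r = -3 is a nonzero constant, hence a unit: 1 ∈ I + (h), the Gröbner basis of I + (h) is {1}, and the enlarged system has no common solution — adjoining h is inconsistent.

Ideal membership is decidable via reduction modulo a Gröbner basis.

Adjoining -3/4*p*q + q**2 - 2*p + 3/2*q - 13/2 makes the ideal the whole ring: the system is inconsistent.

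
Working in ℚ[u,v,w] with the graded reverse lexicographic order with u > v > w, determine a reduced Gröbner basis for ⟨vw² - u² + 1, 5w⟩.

G = {u² - 1, w}

f_1 = vw² - u² + 1, LT = vw².
f_2 = 5w, LT = w.

S(f_1,f_2): lcm = vw². S = -u² + 1.
  leading term u²: no divisor's leading term divides it; move -u² to the remainder.
  leading term 1: no divisor's leading term divides it; move 1 to the remainder.
  remainder -u² + 1 ≠ 0; add g_3 = -u² + 1 to the basis.

S(f_1,g_3): leading monomials are coprime, so the S-polynomial reduces to 0 (Buchberger's first criterion).
S(f_2,g_3): leading monomials are coprime, so the S-polynomial reduces to 0 (Buchberger's first criterion).
Every S-polynomial of the final basis reduces to 0, so we have a Gröbner basis.
Inter-reduce: drop elements whose leading term is divisible by another's, tail-reduce, and make monic.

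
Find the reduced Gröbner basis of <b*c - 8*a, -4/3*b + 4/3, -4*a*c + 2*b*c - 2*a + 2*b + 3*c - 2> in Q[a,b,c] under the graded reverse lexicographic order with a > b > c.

f_1 = b*c - 8*a, LT = b*c.
f_2 = -4/3*b + 4/3, LT = b.
f_3 = -4*a*c + 2*b*c - 2*a + 2*b + 3*c - 2, LT = a*c.

S(f_1,f_2): lcm = b*c. S = -8*a + c.
  leading term a: no divisor's leading term divides it; move -8*a to the remainder.
  leading term c: no divisor's leading term divides it; move c to the remainder.
  remainder -8*a + c ≠ 0; add g_4 = -8*a + c to the basis.

S(f_3,g_4): lcm = a*c. S = -1/2*b*c + 1/8*c**2 + 1/2*a - 1/2*b - 3/4*c + 1/2.
  leading term b*c: subtract (-1/2)·f_1 from -1/2*b*c + 1/8*c**2 + 1/2*a - 1/2*b - 3/4*c + 1/2 → 1/8*c**2 - 7/2*a - 1/2*b - 3/4*c + 1/2
  leading term c**2: no divisor's leading term divides it; move 1/8*c**2 to the remainder.
  leading term a: subtract (7/16)·g_4 from -7/2*a - 1/2*b - 3/4*c + 1/2 → -1/2*b - 19/16*c + 1/2
  leading term b: subtract (3/8)·f_2 from -1/2*b - 19/16*c + 1/2 → -19/16*c
  leading term c: no divisor's leading term divides it; move -19/16*c to the remainder.
  remainder 1/8*c**2 - 19/16*c ≠ 0; add g_5 = 1/8*c**2 - 19/16*c to the basis.

The other S-polynomials (S(f_1,f_3), S(f_2,f_3), S(f_1,g_4), S(f_2,g_4), S(f_1,g_5), S(f_2,g_5), S(f_3,g_5), S(g_4,g_5)) all reduce to 0 modulo the current basis, so we have a Gröbner basis.
Inter-reduce: drop elements whose leading term is divisible by another's, tail-reduce, and make monic.

G = {c**2 - 19/2*c, a - 1/8*c, b - 1}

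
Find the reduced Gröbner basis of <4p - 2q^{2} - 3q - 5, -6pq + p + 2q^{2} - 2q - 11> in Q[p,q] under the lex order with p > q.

G = {p - \tfrac{1}{2}q^{2} - \tfrac{3}{4}q - \tfrac{5}{4}, q^{3} + \tfrac{2}{3}q^{2} + \tfrac{35}{12}q + \tfrac{13}{4}}

f_1 = 4p - 2q^{2} - 3q - 5, LT = p.
f_2 = -6pq + p + 2q^{2} - 2q - 11, LT = pq.

S(f_1,f_2): lcm = pq. S = \tfrac{1}{6}p - \tfrac{1}{2}q^{3} - \tfrac{5}{12}q^{2} - \tfrac{19}{12}q - \tfrac{11}{6}.
  reduce S modulo (f_1, f_2):
  remainder -\tfrac{1}{2}q^{3} - \tfrac{1}{3}q^{2} - \tfrac{35}{24}q - \tfrac{13}{8} ≠ 0; add g_3 = -\tfrac{1}{2}q^{3} - \tfrac{1}{3}q^{2} - \tfrac{35}{24}q - \tfrac{13}{8} to the basis.

The other S-polynomials (S(f_1,g_3), S(f_2,g_3)) all reduce to 0 modulo the current basis, so we have a Gröbner basis.
Inter-reduce: drop elements whose leading term is divisible by another's, tail-reduce, and make monic.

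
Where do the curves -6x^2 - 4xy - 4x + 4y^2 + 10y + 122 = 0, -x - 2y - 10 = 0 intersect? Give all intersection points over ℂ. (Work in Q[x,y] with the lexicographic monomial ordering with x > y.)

Compute a lex Gröbner basis by Buchberger's algorithm.
f_1 = -6x^2 - 4xy - 4x + 4y^2 + 10y + 122, LT = x^2.
f_2 = -x - 2y - 10, LT = x.

S(f_1,f_2): lcm = x^2. S = -4/3xy - 28/3x - 2/3y^2 - 5/3y - 61/3.
  reduce S modulo (f_1, f_2):
  remainder 2y^2 + 91/3y + 73 ≠ 0; add h_3 = 2y^2 + 91/3y + 73 to the basis.

The other S-polynomials (S(f_1,h_3), S(f_2,h_3)) all reduce to 0 modulo the current basis, so we have a Gröbner basis.
Inter-reduce: drop elements whose leading term is divisible by another's, tail-reduce, and make monic.
Reduced Gröbner basis: {x + 2y + 10, y^2 + 91/6y + 73/2}.

Since the basis is lex-ordered, y^2 + 91/6y + 73/2 is univariate in y. Its roots are {-73/6, -3}. Back-substituting each root into the other basis elements fixes the other coordinates.
  y = -73/6: the earlier basis element becomes x - 43/3 = 0, giving x = 43/3 — point (43/3, -73/6).
  y = -3: the earlier basis element becomes x + 4 = 0, giving x = -4 — point (-4, -3).
This is the nonlinear analogue of row-reducing a linear system.

{(43/3, -73/6), (-4, -3)}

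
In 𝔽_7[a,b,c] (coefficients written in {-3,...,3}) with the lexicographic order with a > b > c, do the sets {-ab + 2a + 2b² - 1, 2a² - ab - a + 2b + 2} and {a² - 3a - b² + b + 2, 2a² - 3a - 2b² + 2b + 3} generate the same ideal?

For a fixed monomial order, each ideal has a unique reduced Gröbner basis; comparing bases decides equality.
Buchberger on the first generating set:
f_1 = -ab + 2a + 2b² - 1, LT = ab.
f_2 = 2a² - ab - a + 2b + 2, LT = a².

S(f_1,f_2): lcm = a²b. S = -2a² + 2ab² - 3ab + a - b² - b.
  reduce S modulo (f_1, f_2):
  remainder -3b³ - b² - b + 2 ≠ 0; add g_3 = -3b³ - b² - b + 2 to the basis.

The other S-polynomials (S(f_1,g_3), S(f_2,g_3)) all reduce to 0 modulo the current basis, so we have a Gröbner basis.
Inter-reduce: drop elements whose leading term is divisible by another's, tail-reduce, and make monic.
Reduced Gröbner basis: {a² + 2a - b² + b - 2, ab - 2a - 2b² + 1, b³ - 2b² - 2b - 3}.

Buchberger on the second generating set:
h_1 = a² - 3a - b² + b + 2, LT = a².
h_2 = 2a² - 3a - 2b² + 2b + 3, LT = a².

S(h_1,h_2): lcm = a². S = 2a - 3.
  reduce S modulo (h_1, h_2):
  remainder 2a - 3 ≠ 0; add k_3 = 2a - 3 to the basis.

S(h_1,k_3): lcm = a². S = 2a - b² + b + 2.
  reduce S modulo (h_1, h_2, k_3):
  remainder -b² + b - 2 ≠ 0; add k_4 = -b² + b - 2 to the basis.

The other S-polynomials (S(h_2,k_3), S(h_1,k_4), S(h_2,k_4), S(k_3,k_4)) all reduce to 0 modulo the current basis, so we have a Gröbner basis.
Inter-reduce: drop elements whose leading term is divisible by another's, tail-reduce, and make monic.
Reduced Gröbner basis: {a + 2, b² - b + 2}.

The bases are distinct; the ideals are different.

No, the ideals differ.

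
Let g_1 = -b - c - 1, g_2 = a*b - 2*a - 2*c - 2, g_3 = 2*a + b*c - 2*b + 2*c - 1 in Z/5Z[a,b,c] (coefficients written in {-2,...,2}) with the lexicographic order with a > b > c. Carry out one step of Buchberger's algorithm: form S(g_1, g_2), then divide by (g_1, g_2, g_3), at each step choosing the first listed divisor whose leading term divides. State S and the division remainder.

lcm(LM(g_1), LM(g_2)) = a*b.
S = (lcm/LT(g_1))·g_1 − (lcm/LT(g_2))·g_2 = a*c - 2*a + 2*c + 2.
Reduce S modulo (g_1, g_2, g_3) in that order:
  leading term a*c: subtract (-2*c)·g_3 from a*c - 2*a + 2*c + 2 → -2*a + 2*b*c**2 + b*c - c**2 + 2
  leading term a: subtract (-1)·g_3 from -2*a + 2*b*c**2 + b*c - c**2 + 2 → 2*b*c**2 + 2*b*c - 2*b - c**2 + 2*c + 1
  leading term b*c**2: subtract (-2*c**2)·g_1 from 2*b*c**2 + 2*b*c - 2*b - c**2 + 2*c + 1 → 2*b*c - 2*b - 2*c**3 + 2*c**2 + 2*c + 1
  leading term b*c: subtract (-2*c)·g_1 from 2*b*c - 2*b - 2*c**3 + 2*c**2 + 2*c + 1 → -2*b - 2*c**3 + 1
  leading term b: subtract (2)·g_1 from -2*b - 2*c**3 + 1 → -2*c**3 + 2*c - 2
  leading term c**3: no divisor's leading term divides it; move -2*c**3 to the remainder.
  leading term c: no divisor's leading term divides it; move 2*c to the remainder.
  leading term 1: no divisor's leading term divides it; move -2 to the remainder.
The remainder -2*c**3 + 2*c - 2 is nonzero, so it would be added as the next basis element.

S(g_1, g_2) = a*c - 2*a + 2*c + 2; remainder on division = -2*c**3 + 2*c - 2.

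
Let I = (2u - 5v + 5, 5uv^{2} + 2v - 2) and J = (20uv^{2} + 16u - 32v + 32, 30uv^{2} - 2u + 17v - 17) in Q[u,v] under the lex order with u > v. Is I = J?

Since reduced Gröbner bases are canonical representatives of ideals under a given ordering, it suffices to compute and compare them.
Buchberger on the first generating set:
f_1 = 2u - 5v + 5, LT = u.
f_2 = 5uv^{2} + 2v - 2, LT = uv^{2}.

S(f_1,f_2): lcm = uv^{2}. S = -\tfrac{5}{2}v^{3} + \tfrac{5}{2}v^{2} - \tfrac{2}{5}v + \tfrac{2}{5}.
  leading term v^{3}: no divisor's leading term divides it; move -\tfrac{5}{2}v^{3} to the remainder.
  leading term v^{2}: no divisor's leading term divides it; move \tfrac{5}{2}v^{2} to the remainder.
  leading term v: no divisor's leading term divides it; move -\tfrac{2}{5}v to the remainder.
  leading term 1: no divisor's leading term divides it; move \tfrac{2}{5} to the remainder.
  remainder -\tfrac{5}{2}v^{3} + \tfrac{5}{2}v^{2} - \tfrac{2}{5}v + \tfrac{2}{5} ≠ 0; add g_3 = -\tfrac{5}{2}v^{3} + \tfrac{5}{2}v^{2} - \tfrac{2}{5}v + \tfrac{2}{5} to the basis.

The other S-polynomials (S(f_1,g_3), S(f_2,g_3)) all reduce to 0 modulo the current basis, so we have a Gröbner basis.
Inter-reduce: drop elements whose leading term is divisible by another's, tail-reduce, and make monic.
Reduced Gröbner basis: {u - \tfrac{5}{2}v + \tfrac{5}{2}, v^{3} - v^{2} + \tfrac{4}{25}v - \tfrac{4}{25}}.

Buchberger on the second generating set:
h_1 = 20uv^{2} + 16u - 32v + 32, LT = uv^{2}.
h_2 = 30uv^{2} - 2u + 17v - 17, LT = uv^{2}.

S(h_1,h_2): lcm = uv^{2}. S = \tfrac{13}{15}u - \tfrac{13}{6}v + \tfrac{13}{6}.
  leading term u: no divisor's leading term divides it; move \tfrac{13}{15}u to the remainder.
  leading term v: no divisor's leading term divides it; move -\tfrac{13}{6}v to the remainder.
  leading term 1: no divisor's leading term divides it; move \tfrac{13}{6} to the remainder.
  remainder \tfrac{13}{15}u - \tfrac{13}{6}v + \tfrac{13}{6} ≠ 0; add k_3 = \tfrac{13}{15}u - \tfrac{13}{6}v + \tfrac{13}{6} to the basis.

S(h_1,k_3): lcm = uv^{2}. S = \tfrac{4}{5}u + \tfrac{5}{2}v^{3} - \tfrac{5}{2}v^{2} - \tfrac{8}{5}v + \tfrac{8}{5}.
  leading term u: subtract (\tfrac{12}{13})·k_3 from \tfrac{4}{5}u + \tfrac{5}{2}v^{3} - \tfrac{5}{2}v^{2} - \tfrac{8}{5}v + \tfrac{8}{5} → \tfrac{5}{2}v^{3} - \tfrac{5}{2}v^{2} + \tfrac{2}{5}v - \tfrac{2}{5}
  leading term v^{3}: no divisor's leading term divides it; move \tfrac{5}{2}v^{3} to the remainder.
  leading term v^{2}: no divisor's leading term divides it; move -\tfrac{5}{2}v^{2} to the remainder.
  leading term v: no divisor's leading term divides it; move \tfrac{2}{5}v to the remainder.
  leading term 1: no divisor's leading term divides it; move -\tfrac{2}{5} to the remainder.
  remainder \tfrac{5}{2}v^{3} - \tfrac{5}{2}v^{2} + \tfrac{2}{5}v - \tfrac{2}{5} ≠ 0; add k_4 = \tfrac{5}{2}v^{3} - \tfrac{5}{2}v^{2} + \tfrac{2}{5}v - \tfrac{2}{5} to the basis.

The other S-polynomials (S(h_2,k_3), S(h_1,k_4), S(h_2,k_4), S(k_3,k_4)) all reduce to 0 modulo the current basis, so we have a Gröbner basis.
Inter-reduce: drop elements whose leading term is divisible by another's, tail-reduce, and make monic.
Reduced Gröbner basis: {u - \tfrac{5}{2}v + \tfrac{5}{2}, v^{3} - v^{2} + \tfrac{4}{25}v - \tfrac{4}{25}}.

Same reduced basis, so the two generating sets span the same ideal.

Yes, the ideals are equal.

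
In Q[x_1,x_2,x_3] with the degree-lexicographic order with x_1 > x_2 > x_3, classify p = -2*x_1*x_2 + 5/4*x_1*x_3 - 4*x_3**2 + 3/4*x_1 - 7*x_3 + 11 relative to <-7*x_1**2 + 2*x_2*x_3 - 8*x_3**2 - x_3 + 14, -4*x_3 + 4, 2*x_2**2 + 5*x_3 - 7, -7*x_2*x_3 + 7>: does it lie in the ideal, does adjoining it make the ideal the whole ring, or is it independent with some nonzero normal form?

First compute the reduced Gröbner basis of I by Buchberger's algorithm.
f_1 = -7*x_1**2 + 2*x_2*x_3 - 8*x_3**2 - x_3 + 14, LT = x_1**2.
f_2 = -4*x_3 + 4, LT = x_3.
f_3 = 2*x_2**2 + 5*x_3 - 7, LT = x_2**2.
f_4 = -7*x_2*x_3 + 7, LT = x_2*x_3.

S(f_2,f_4): lcm = x_2*x_3. S = -x_2 + 1.
  leading term x_2: no divisor's leading term divides it; move -x_2 to the remainder.
  leading term 1: no divisor's leading term divides it; move 1 to the remainder.
  remainder -x_2 + 1 ≠ 0; add h_5 = -x_2 + 1 to the basis.

The other S-polynomials (S(f_1,f_2), S(f_1,f_3), S(f_1,f_4), S(f_2,f_3), S(f_3,f_4), S(f_1,h_5), S(f_2,h_5), S(f_3,h_5), S(f_4,h_5)) all reduce to 0 modulo the current basis, so we have a Gröbner basis.
Inter-reduce: drop elements whose leading term is divisible by another's, tail-reduce, and make monic.
Reduced Gröbner basis: {x_1**2 - 1, x_2 - 1, x_3 - 1}.
Label its elements g_1 = x_1**2 - 1, g_2 = x_2 - 1, g_3 = x_3 - 1.

Reduce p = -2*x_1*x_2 + 5/4*x_1*x_3 - 4*x_3**2 + 3/4*x_1 - 7*x_3 + 11 modulo G:
  leading term x_1*x_2: subtract (-2*x_1)·g_2 from -2*x_1*x_2 + 5/4*x_1*x_3 - 4*x_3**2 + 3/4*x_1 - 7*x_3 + 11 → 5/4*x_1*x_3 - 4*x_3**2 - 5/4*x_1 - 7*x_3 + 11
  leading term x_1*x_3: subtract (5/4*x_1)·g_3 from 5/4*x_1*x_3 - 4*x_3**2 - 5/4*x_1 - 7*x_3 + 11 → -4*x_3**2 - 7*x_3 + 11
  leading term x_3**2: subtract (-4*x_3)·g_3 from -4*x_3**2 - 7*x_3 + 11 → -11*x_3 + 11
  leading term x_3: subtract (-11)·g_3 from -11*x_3 + 11 → 0
  normal form = 0.
Since the normal form is 0, p ∈ I.

-2*x_1*x_2 + 5/4*x_1*x_3 - 4*x_3**2 + 3/4*x_1 - 7*x_3 + 11 lies in I (it reduces to 0).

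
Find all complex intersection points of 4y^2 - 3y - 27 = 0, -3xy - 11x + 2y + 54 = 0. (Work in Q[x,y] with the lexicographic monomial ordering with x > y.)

{(198/17, -9/4), (3, 3)}

Compute a lex Gröbner basis by Buchberger's algorithm.
f_1 = 4y^2 - 3y - 27, LT = y^2.
f_2 = -3xy - 11x + 2y + 54, LT = xy.

S(f_1,f_2): lcm = xy^2. S = -53/12xy - 27/4x + 2/3y^2 + 18y.
  leading term xy: subtract (53/36)·f_2 from -53/12xy - 27/4x + 2/3y^2 + 18y → 85/9x + 2/3y^2 + 271/18y - 159/2
  leading term x: no divisor's leading term divides it; move 85/9x to the remainder.
  leading term y^2: subtract (1/6)·f_1 from 2/3y^2 + 271/18y - 159/2 → 140/9y - 75
  leading term y: no divisor's leading term divides it; move 140/9y to the remainder.
  leading term 1: no divisor's leading term divides it; move -75 to the remainder.
  remainder 85/9x + 140/9y - 75 ≠ 0; add h_3 = 85/9x + 140/9y - 75 to the basis.

The other S-polynomials (S(f_1,h_3), S(f_2,h_3)) all reduce to 0 modulo the current basis, so we have a Gröbner basis.
Inter-reduce: drop elements whose leading term is divisible by another's, tail-reduce, and make monic.
Reduced Gröbner basis: {x + 28/17y - 135/17, y^2 - 3/4y - 27/4}.

The lex basis is triangular: the last element involves only y. Solving y^2 - 3/4y - 27/4 = 0 gives y ∈ {-9/4, 3}; substituting each value into the earlier elements determines the remaining variables.
  y = -9/4: the earlier basis element becomes x - 198/17 = 0, giving x = 198/17 — point (198/17, -9/4).
  y = 3: the earlier basis element becomes x - 3 = 0, giving x = 3 — point (3, 3).
Substituting each solution back into the original system confirms all equations vanish.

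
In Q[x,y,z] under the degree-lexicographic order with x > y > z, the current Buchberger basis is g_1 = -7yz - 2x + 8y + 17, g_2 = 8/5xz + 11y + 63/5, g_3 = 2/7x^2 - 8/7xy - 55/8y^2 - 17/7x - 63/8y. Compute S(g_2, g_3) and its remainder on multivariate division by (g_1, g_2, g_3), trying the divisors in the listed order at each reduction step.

S(g_2, g_3) = 4xyz + 385/16y^2z + 55/8xy + 17/2xz + 441/16yz + 63/8x; remainder on division = 0.

lcm(LM(g_2), LM(g_3)) = x^2z.
S = (lcm/LT(g_2))·g_2 − (lcm/LT(g_3))·g_3 = 4xyz + 385/16y^2z + 55/8xy + 17/2xz + 441/16yz + 63/8x.
Reduce S modulo (g_1, g_2, g_3) in that order:
  leading term xyz: subtract (-4/7x)·g_1 from 4xyz + 385/16y^2z + 55/8xy + 17/2xz + 441/16yz + 63/8x → 385/16y^2z - 8/7x^2 + 641/56xy + 17/2xz + 441/16yz + 985/56x
  leading term y^2z: subtract (-55/16y)·g_1 from 385/16y^2z - 8/7x^2 + 641/56xy + 17/2xz + 441/16yz + 985/56x → -8/7x^2 + 32/7xy + 17/2xz + 55/2y^2 + 441/16yz + 985/56x + 935/16y
  leading term x^2: subtract (-4)·g_3 from -8/7x^2 + 32/7xy + 17/2xz + 55/2y^2 + 441/16yz + 985/56x + 935/16y → 17/2xz + 441/16yz + 63/8x + 431/16y
  leading term xz: subtract (85/16)·g_2 from 17/2xz + 441/16yz + 63/8x + 431/16y → 441/16yz + 63/8x - 63/2y - 1071/16
  leading term yz: subtract (-63/16)·g_1 from 441/16yz + 63/8x - 63/2y - 1071/16 → 0
The remainder is 0, so this S-polynomial contributes no new basis element.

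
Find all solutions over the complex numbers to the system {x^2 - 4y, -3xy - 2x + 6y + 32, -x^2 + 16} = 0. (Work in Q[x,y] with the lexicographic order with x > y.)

Compute a lex Gröbner basis by Buchberger's algorithm.
f_1 = x^2 - 4y, LT = x^2.
f_2 = -3xy - 2x + 6y + 32, LT = xy.
f_3 = -x^2 + 16, LT = x^2.

S(f_1,f_2): lcm = x^2y. S = -2/3x^2 + 2xy + 32/3x - 4y^2.
  leading term x^2: subtract (-2/3)·f_1 from -2/3x^2 + 2xy + 32/3x - 4y^2 → 2xy + 32/3x - 4y^2 - 8/3y
  leading term xy: subtract (-2/3)·f_2 from 2xy + 32/3x - 4y^2 - 8/3y → 28/3x - 4y^2 + 4/3y + 64/3
  leading term x: no divisor's leading term divides it; move 28/3x to the remainder.
  leading term y^2: no divisor's leading term divides it; move -4y^2 to the remainder.
  leading term y: no divisor's leading term divides it; move 4/3y to the remainder.
  leading term 1: no divisor's leading term divides it; move 64/3 to the remainder.
  remainder 28/3x - 4y^2 + 4/3y + 64/3 ≠ 0; add h_4 = 28/3x - 4y^2 + 4/3y + 64/3 to the basis.

S(f_1,f_3): lcm = x^2. S = -4y + 16.
  leading term y: no divisor's leading term divides it; move -4y to the remainder.
  leading term 1: no divisor's leading term divides it; move 16 to the remainder.
  remainder -4y + 16 ≠ 0; add h_5 = -4y + 16 to the basis.

The other S-polynomials (S(f_2,f_3), S(f_1,h_4), S(f_2,h_4), S(f_3,h_4), S(f_1,h_5), S(f_2,h_5), S(f_3,h_5), S(h_4,h_5)) all reduce to 0 modulo the current basis, so we have a Gröbner basis.
Inter-reduce: drop elements whose leading term is divisible by another's, tail-reduce, and make monic.
Reduced Gröbner basis: {x - 4, y - 4}.

Since the basis is lex-ordered, y - 4 is univariate in y. Its roots are {4}. Back-substituting each root into the other basis elements fixes the other coordinates.
  y = 4: the earlier basis element becomes x - 4 = 0, giving x = 4 — point (4, 4).

{(4, 4)}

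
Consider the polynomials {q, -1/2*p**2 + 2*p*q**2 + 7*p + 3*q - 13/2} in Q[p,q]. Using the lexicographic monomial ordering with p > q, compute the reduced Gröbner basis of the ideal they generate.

G = {p**2 - 14*p + 13, q}

This is the nonlinear analogue of row-reducing a linear system.

f_1 = q, LT = q.
f_2 = -1/2*p**2 + 2*p*q**2 + 7*p + 3*q - 13/2, LT = p**2.

S(f_1,f_2): leading monomials are coprime, so the S-polynomial reduces to 0 (Buchberger's first criterion).
Every S-polynomial of the final basis reduces to 0, so we have a Gröbner basis.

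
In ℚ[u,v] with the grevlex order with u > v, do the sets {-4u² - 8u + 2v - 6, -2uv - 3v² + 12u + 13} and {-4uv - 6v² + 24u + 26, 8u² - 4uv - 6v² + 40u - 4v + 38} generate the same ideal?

Two ideals are equal iff their reduced Gröbner bases coincide (the reduced basis is unique for a fixed ordering).
Buchberger on the first generating set:
f_1 = -4u² - 8u + 2v - 6, LT = u².
f_2 = -2uv - 3v² + 12u + 13, LT = uv.

S(f_1,f_2): lcm = u²v. S = -3/2uv² + 6u² + 2uv - ½v² + 13/2u + 3/2v.
  reduce S modulo (f_1, f_2):
  remainder 9/4v³ + 10v² - 95/2u - 21/4v - 109/2 ≠ 0; add g_3 = 9/4v³ + 10v² - 95/2u - 21/4v - 109/2 to the basis.

The other S-polynomials (S(f_1,g_3), S(f_2,g_3)) all reduce to 0 modulo the current basis, so we have a Gröbner basis.
Inter-reduce: drop elements whose leading term is divisible by another's, tail-reduce, and make monic.
Reduced Gröbner basis: {v³ + 40/9v² - 190/9u - 7/3v - 218/9, u² + 2u - ½v + 3/2, uv + 3/2v² - 6u - 13/2}.

Buchberger on the second generating set:
h_1 = -4uv - 6v² + 24u + 26, LT = uv.
h_2 = 8u² - 4uv - 6v² + 40u - 4v + 38, LT = u².

S(h_1,h_2): lcm = u²v. S = 2uv² + ¾v³ - 6u² - 5uv + ½v² - 13/2u - 19/4v.
  reduce S modulo (h_1, h_2):
  remainder -9/4v³ - 10v² + 95/2u + 21/4v + 109/2 ≠ 0; add k_3 = -9/4v³ - 10v² + 95/2u + 21/4v + 109/2 to the basis.

The other S-polynomials (S(h_1,k_3), S(h_2,k_3)) all reduce to 0 modulo the current basis, so we have a Gröbner basis.
Inter-reduce: drop elements whose leading term is divisible by another's, tail-reduce, and make monic.
Reduced Gröbner basis: {v³ + 40/9v² - 190/9u - 7/3v - 218/9, u² + 2u - ½v + 3/2, uv + 3/2v² - 6u - 13/2}.

Same reduced basis, so the two generating sets span the same ideal.
The same test decides containment: I ⊆ J iff every generator of I reduces to 0 modulo a Gröbner basis of J.

Yes, the ideals are equal.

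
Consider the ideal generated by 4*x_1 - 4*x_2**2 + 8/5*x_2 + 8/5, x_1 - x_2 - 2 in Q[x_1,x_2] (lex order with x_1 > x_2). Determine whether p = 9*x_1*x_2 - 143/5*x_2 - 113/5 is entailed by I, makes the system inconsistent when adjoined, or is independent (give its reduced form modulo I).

First compute the reduced Gröbner basis of I by Buchberger's algorithm.
f_1 = 4*x_1 - 4*x_2**2 + 8/5*x_2 + 8/5, LT = x_1.
f_2 = x_1 - x_2 - 2, LT = x_1.

S(f_1,f_2): lcm = x_1. S = -x_2**2 + 7/5*x_2 + 12/5.
  leading term x_2**2: no divisor's leading term divides it; move -x_2**2 to the remainder.
  leading term x_2: no divisor's leading term divides it; move 7/5*x_2 to the remainder.
  leading term 1: no divisor's leading term divides it; move 12/5 to the remainder.
  remainder -x_2**2 + 7/5*x_2 + 12/5 ≠ 0; add h_3 = -x_2**2 + 7/5*x_2 + 12/5 to the basis.

S(f_1,h_3): leading monomials are coprime, so the S-polynomial reduces to 0 (Buchberger's first criterion).
S(f_2,h_3): leading monomials are coprime, so the S-polynomial reduces to 0 (Buchberger's first criterion).
Every S-polynomial of the final basis reduces to 0, so we have a Gröbner basis.
Inter-reduce: drop elements whose leading term is divisible by another's, tail-reduce, and make monic.
Reduced Gröbner basis: {x_1 - x_2 - 2, x_2**2 - 7/5*x_2 - 12/5}.
Label its elements g_1 = x_1 - x_2 - 2, g_2 = x_2**2 - 7/5*x_2 - 12/5.

Reduce p = 9*x_1*x_2 - 143/5*x_2 - 113/5 modulo G:
  leading term x_1*x_2: subtract (9*x_2)·g_1 from 9*x_1*x_2 - 143/5*x_2 - 113/5 → 9*x_2**2 - 53/5*x_2 - 113/5
  leading term x_2**2: subtract (9)·g_2 from 9*x_2**2 - 53/5*x_2 - 113/5 → 2*x_2 - 1
  leading term x_2: no divisor's leading term divides it; move 2*x_2 to the remainder.
  leading term 1: no divisor's leading term divides it; move -1 to the remainder.
  normal form = 2*x_2 - 1.
The normal form is nonzero, so p ∉ I. Since p minus its normal form lies in I, I + (p) = I + (r) where r = 2*x_2 - 1; decide whether this ideal is the whole ring.
Run Buchberger on G together with r (pairs among the g_i already reduce to 0 since G is a Gröbner basis):
g_1 = x_1 - x_2 - 2, LT = x_1.
g_2 = x_2**2 - 7/5*x_2 - 12/5, LT = x_2**2.
r = 2*x_2 - 1, LT = x_2.

S(g_1,g_2): leading monomials are coprime, so the S-polynomial reduces to 0 (Buchberger's first criterion).
S(g_1,r): leading monomials are coprime, so the S-polynomial reduces to 0 (Buchberger's first criterion).
S(g_2,r): lcm = x_2**2. S = -9/10*x_2 - 12/5.
  leading term x_2: subtract (-9/20)·r from -9/10*x_2 - 12/5 → -57/20
  leading term 1: no divisor's leading term divides it; move -57/20 to the remainder.
  remainder -57/20 ≠ 0; add m_4 = -57/20 to the basis.

S(g_1,m_4): leading monomials are coprime, so the S-polynomial reduces to 0 (Buchberger's first criterion).
S(g_2,m_4): leading monomials are coprime, so the S-polynomial reduces to 0 (Buchberger's first criterion).
S(r,m_4): leading monomials are coprime, so the S-polynomial reduces to 0 (Buchberger's first criterion).
Every S-polynomial of the final basis reduces to 0, so we have a Gröbner basis.
Inter-reduce: drop elements whose leading term is divisible by another's, tail-reduce, and make monic.
Reduced Gröbner basis: {1}.
The reduced Gröbner basis of I + (p) is {1}: the ideal is the whole ring, so the enlarged system has no common solution — adjoining p is inconsistent.

Adjoining 9*x_1*x_2 - 143/5*x_2 - 113/5 makes the ideal the whole ring: the system is inconsistent.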